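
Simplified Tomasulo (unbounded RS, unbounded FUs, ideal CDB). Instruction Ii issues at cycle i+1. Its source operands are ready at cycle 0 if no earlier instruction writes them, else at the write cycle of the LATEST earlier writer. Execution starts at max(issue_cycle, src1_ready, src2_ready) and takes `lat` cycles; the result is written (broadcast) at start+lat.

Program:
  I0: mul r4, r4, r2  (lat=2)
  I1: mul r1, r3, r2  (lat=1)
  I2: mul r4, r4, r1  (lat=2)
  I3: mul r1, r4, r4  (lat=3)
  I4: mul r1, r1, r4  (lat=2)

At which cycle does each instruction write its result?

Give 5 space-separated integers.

I0 mul r4: issue@1 deps=(None,None) exec_start@1 write@3
I1 mul r1: issue@2 deps=(None,None) exec_start@2 write@3
I2 mul r4: issue@3 deps=(0,1) exec_start@3 write@5
I3 mul r1: issue@4 deps=(2,2) exec_start@5 write@8
I4 mul r1: issue@5 deps=(3,2) exec_start@8 write@10

Answer: 3 3 5 8 10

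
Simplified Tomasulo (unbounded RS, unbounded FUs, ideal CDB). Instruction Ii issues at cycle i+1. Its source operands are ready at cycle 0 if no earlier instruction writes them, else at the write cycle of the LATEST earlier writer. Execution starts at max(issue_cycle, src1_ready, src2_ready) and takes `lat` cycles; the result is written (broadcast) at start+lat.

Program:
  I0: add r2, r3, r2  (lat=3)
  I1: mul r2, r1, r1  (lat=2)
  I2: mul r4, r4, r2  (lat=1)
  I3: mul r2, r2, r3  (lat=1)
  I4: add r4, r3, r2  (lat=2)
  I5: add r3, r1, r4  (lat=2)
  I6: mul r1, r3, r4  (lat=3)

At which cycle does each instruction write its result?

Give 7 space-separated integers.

I0 add r2: issue@1 deps=(None,None) exec_start@1 write@4
I1 mul r2: issue@2 deps=(None,None) exec_start@2 write@4
I2 mul r4: issue@3 deps=(None,1) exec_start@4 write@5
I3 mul r2: issue@4 deps=(1,None) exec_start@4 write@5
I4 add r4: issue@5 deps=(None,3) exec_start@5 write@7
I5 add r3: issue@6 deps=(None,4) exec_start@7 write@9
I6 mul r1: issue@7 deps=(5,4) exec_start@9 write@12

Answer: 4 4 5 5 7 9 12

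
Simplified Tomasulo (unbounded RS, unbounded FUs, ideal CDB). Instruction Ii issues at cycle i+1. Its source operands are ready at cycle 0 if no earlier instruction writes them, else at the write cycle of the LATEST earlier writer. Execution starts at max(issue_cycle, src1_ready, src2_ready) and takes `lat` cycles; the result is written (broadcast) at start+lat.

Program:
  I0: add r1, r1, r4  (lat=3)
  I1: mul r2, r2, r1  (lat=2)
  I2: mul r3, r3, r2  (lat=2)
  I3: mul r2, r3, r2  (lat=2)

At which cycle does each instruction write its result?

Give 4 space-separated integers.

Answer: 4 6 8 10

Derivation:
I0 add r1: issue@1 deps=(None,None) exec_start@1 write@4
I1 mul r2: issue@2 deps=(None,0) exec_start@4 write@6
I2 mul r3: issue@3 deps=(None,1) exec_start@6 write@8
I3 mul r2: issue@4 deps=(2,1) exec_start@8 write@10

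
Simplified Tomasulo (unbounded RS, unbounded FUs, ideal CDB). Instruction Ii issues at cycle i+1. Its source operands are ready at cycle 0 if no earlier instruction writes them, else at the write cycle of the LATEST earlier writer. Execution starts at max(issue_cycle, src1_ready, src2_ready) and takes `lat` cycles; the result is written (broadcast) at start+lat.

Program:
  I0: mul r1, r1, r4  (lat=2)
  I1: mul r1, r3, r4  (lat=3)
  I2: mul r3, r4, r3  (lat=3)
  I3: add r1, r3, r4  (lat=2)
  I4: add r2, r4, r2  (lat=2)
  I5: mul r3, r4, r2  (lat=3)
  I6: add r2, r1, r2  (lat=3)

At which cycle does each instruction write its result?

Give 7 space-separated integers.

I0 mul r1: issue@1 deps=(None,None) exec_start@1 write@3
I1 mul r1: issue@2 deps=(None,None) exec_start@2 write@5
I2 mul r3: issue@3 deps=(None,None) exec_start@3 write@6
I3 add r1: issue@4 deps=(2,None) exec_start@6 write@8
I4 add r2: issue@5 deps=(None,None) exec_start@5 write@7
I5 mul r3: issue@6 deps=(None,4) exec_start@7 write@10
I6 add r2: issue@7 deps=(3,4) exec_start@8 write@11

Answer: 3 5 6 8 7 10 11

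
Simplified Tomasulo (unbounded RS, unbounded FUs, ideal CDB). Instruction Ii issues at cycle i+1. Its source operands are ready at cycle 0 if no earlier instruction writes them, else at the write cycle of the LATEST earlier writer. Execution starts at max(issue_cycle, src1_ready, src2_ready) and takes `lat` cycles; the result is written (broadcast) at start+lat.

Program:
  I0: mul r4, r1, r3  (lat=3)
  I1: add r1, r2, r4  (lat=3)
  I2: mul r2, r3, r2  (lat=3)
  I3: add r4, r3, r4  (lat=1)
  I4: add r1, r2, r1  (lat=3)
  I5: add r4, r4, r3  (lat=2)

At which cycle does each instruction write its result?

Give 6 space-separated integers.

I0 mul r4: issue@1 deps=(None,None) exec_start@1 write@4
I1 add r1: issue@2 deps=(None,0) exec_start@4 write@7
I2 mul r2: issue@3 deps=(None,None) exec_start@3 write@6
I3 add r4: issue@4 deps=(None,0) exec_start@4 write@5
I4 add r1: issue@5 deps=(2,1) exec_start@7 write@10
I5 add r4: issue@6 deps=(3,None) exec_start@6 write@8

Answer: 4 7 6 5 10 8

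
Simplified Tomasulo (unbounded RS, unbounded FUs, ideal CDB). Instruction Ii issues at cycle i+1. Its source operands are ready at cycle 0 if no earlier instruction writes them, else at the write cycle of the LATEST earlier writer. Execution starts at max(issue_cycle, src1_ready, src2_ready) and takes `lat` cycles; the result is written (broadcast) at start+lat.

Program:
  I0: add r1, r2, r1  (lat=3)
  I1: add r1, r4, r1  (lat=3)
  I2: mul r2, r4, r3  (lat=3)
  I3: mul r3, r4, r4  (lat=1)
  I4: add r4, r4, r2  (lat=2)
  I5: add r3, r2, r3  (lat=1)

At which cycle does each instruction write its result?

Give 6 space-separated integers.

Answer: 4 7 6 5 8 7

Derivation:
I0 add r1: issue@1 deps=(None,None) exec_start@1 write@4
I1 add r1: issue@2 deps=(None,0) exec_start@4 write@7
I2 mul r2: issue@3 deps=(None,None) exec_start@3 write@6
I3 mul r3: issue@4 deps=(None,None) exec_start@4 write@5
I4 add r4: issue@5 deps=(None,2) exec_start@6 write@8
I5 add r3: issue@6 deps=(2,3) exec_start@6 write@7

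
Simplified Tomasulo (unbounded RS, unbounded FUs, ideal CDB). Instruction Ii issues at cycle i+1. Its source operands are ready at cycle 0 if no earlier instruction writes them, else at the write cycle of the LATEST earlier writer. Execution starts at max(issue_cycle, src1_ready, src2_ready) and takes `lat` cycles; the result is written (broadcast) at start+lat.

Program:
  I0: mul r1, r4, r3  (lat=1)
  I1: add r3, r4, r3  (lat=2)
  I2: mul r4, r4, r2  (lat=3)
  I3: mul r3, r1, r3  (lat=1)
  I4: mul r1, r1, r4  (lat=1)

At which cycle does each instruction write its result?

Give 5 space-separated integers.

Answer: 2 4 6 5 7

Derivation:
I0 mul r1: issue@1 deps=(None,None) exec_start@1 write@2
I1 add r3: issue@2 deps=(None,None) exec_start@2 write@4
I2 mul r4: issue@3 deps=(None,None) exec_start@3 write@6
I3 mul r3: issue@4 deps=(0,1) exec_start@4 write@5
I4 mul r1: issue@5 deps=(0,2) exec_start@6 write@7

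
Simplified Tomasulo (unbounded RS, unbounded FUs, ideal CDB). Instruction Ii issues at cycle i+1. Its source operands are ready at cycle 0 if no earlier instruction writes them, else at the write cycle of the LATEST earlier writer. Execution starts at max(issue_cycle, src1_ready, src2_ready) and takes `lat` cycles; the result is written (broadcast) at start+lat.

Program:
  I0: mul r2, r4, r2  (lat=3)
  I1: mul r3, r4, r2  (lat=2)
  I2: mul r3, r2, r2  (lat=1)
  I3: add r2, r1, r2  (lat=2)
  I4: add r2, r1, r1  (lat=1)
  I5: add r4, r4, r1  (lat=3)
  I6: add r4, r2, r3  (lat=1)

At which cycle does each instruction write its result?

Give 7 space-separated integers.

Answer: 4 6 5 6 6 9 8

Derivation:
I0 mul r2: issue@1 deps=(None,None) exec_start@1 write@4
I1 mul r3: issue@2 deps=(None,0) exec_start@4 write@6
I2 mul r3: issue@3 deps=(0,0) exec_start@4 write@5
I3 add r2: issue@4 deps=(None,0) exec_start@4 write@6
I4 add r2: issue@5 deps=(None,None) exec_start@5 write@6
I5 add r4: issue@6 deps=(None,None) exec_start@6 write@9
I6 add r4: issue@7 deps=(4,2) exec_start@7 write@8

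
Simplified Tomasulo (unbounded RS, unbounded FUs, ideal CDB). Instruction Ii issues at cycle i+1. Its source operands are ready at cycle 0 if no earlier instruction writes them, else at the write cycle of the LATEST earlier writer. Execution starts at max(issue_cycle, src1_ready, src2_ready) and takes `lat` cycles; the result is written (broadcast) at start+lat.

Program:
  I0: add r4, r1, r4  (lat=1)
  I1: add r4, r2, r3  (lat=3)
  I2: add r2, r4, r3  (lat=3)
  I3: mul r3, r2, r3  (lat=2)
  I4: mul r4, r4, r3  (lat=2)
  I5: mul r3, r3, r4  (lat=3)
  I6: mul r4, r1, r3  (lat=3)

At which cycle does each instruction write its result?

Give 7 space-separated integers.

Answer: 2 5 8 10 12 15 18

Derivation:
I0 add r4: issue@1 deps=(None,None) exec_start@1 write@2
I1 add r4: issue@2 deps=(None,None) exec_start@2 write@5
I2 add r2: issue@3 deps=(1,None) exec_start@5 write@8
I3 mul r3: issue@4 deps=(2,None) exec_start@8 write@10
I4 mul r4: issue@5 deps=(1,3) exec_start@10 write@12
I5 mul r3: issue@6 deps=(3,4) exec_start@12 write@15
I6 mul r4: issue@7 deps=(None,5) exec_start@15 write@18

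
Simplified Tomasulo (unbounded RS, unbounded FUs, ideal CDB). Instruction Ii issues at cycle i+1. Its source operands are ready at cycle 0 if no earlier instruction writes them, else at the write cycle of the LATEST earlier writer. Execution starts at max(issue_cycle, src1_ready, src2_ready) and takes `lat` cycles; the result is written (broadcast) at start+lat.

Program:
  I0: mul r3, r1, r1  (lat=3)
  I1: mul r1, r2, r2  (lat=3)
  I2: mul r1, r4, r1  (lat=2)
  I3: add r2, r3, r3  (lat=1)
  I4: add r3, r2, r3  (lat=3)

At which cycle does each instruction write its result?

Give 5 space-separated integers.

I0 mul r3: issue@1 deps=(None,None) exec_start@1 write@4
I1 mul r1: issue@2 deps=(None,None) exec_start@2 write@5
I2 mul r1: issue@3 deps=(None,1) exec_start@5 write@7
I3 add r2: issue@4 deps=(0,0) exec_start@4 write@5
I4 add r3: issue@5 deps=(3,0) exec_start@5 write@8

Answer: 4 5 7 5 8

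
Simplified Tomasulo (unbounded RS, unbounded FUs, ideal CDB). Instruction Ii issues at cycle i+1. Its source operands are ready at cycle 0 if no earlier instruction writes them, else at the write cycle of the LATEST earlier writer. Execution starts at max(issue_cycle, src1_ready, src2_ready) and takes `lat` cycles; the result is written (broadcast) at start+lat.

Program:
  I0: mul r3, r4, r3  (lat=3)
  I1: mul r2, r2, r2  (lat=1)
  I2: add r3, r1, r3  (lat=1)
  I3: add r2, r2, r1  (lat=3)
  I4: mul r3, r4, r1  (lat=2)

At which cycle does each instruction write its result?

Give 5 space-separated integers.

Answer: 4 3 5 7 7

Derivation:
I0 mul r3: issue@1 deps=(None,None) exec_start@1 write@4
I1 mul r2: issue@2 deps=(None,None) exec_start@2 write@3
I2 add r3: issue@3 deps=(None,0) exec_start@4 write@5
I3 add r2: issue@4 deps=(1,None) exec_start@4 write@7
I4 mul r3: issue@5 deps=(None,None) exec_start@5 write@7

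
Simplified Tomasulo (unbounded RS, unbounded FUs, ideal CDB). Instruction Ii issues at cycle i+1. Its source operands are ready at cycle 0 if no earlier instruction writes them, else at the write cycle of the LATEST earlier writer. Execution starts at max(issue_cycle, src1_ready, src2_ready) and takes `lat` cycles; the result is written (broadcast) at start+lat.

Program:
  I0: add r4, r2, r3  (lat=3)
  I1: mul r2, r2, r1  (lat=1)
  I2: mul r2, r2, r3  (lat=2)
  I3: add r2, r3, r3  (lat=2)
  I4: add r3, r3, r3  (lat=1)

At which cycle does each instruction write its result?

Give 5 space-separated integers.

Answer: 4 3 5 6 6

Derivation:
I0 add r4: issue@1 deps=(None,None) exec_start@1 write@4
I1 mul r2: issue@2 deps=(None,None) exec_start@2 write@3
I2 mul r2: issue@3 deps=(1,None) exec_start@3 write@5
I3 add r2: issue@4 deps=(None,None) exec_start@4 write@6
I4 add r3: issue@5 deps=(None,None) exec_start@5 write@6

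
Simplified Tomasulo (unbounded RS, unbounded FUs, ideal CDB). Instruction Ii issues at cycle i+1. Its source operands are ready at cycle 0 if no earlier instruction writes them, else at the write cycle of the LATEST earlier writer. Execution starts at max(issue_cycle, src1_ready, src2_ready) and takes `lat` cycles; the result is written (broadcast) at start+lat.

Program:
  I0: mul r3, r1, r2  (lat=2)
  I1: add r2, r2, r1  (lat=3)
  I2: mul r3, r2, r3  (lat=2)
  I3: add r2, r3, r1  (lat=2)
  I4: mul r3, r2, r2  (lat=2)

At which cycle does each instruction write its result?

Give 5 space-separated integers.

I0 mul r3: issue@1 deps=(None,None) exec_start@1 write@3
I1 add r2: issue@2 deps=(None,None) exec_start@2 write@5
I2 mul r3: issue@3 deps=(1,0) exec_start@5 write@7
I3 add r2: issue@4 deps=(2,None) exec_start@7 write@9
I4 mul r3: issue@5 deps=(3,3) exec_start@9 write@11

Answer: 3 5 7 9 11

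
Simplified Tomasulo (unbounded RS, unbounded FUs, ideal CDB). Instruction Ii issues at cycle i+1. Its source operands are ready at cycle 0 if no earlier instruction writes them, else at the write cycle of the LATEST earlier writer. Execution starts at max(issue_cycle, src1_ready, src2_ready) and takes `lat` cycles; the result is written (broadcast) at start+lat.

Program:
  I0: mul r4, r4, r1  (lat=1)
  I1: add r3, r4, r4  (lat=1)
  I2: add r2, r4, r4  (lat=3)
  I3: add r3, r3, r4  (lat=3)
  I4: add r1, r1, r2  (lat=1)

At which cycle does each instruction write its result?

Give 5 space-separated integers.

Answer: 2 3 6 7 7

Derivation:
I0 mul r4: issue@1 deps=(None,None) exec_start@1 write@2
I1 add r3: issue@2 deps=(0,0) exec_start@2 write@3
I2 add r2: issue@3 deps=(0,0) exec_start@3 write@6
I3 add r3: issue@4 deps=(1,0) exec_start@4 write@7
I4 add r1: issue@5 deps=(None,2) exec_start@6 write@7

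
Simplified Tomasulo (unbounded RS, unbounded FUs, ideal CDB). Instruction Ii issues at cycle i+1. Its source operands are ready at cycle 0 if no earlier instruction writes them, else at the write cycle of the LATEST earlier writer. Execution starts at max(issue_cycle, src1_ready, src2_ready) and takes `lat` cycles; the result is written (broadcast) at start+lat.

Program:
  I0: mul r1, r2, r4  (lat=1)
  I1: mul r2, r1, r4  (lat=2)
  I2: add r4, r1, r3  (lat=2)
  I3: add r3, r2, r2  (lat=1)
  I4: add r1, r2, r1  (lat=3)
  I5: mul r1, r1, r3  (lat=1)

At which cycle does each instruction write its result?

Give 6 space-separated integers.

I0 mul r1: issue@1 deps=(None,None) exec_start@1 write@2
I1 mul r2: issue@2 deps=(0,None) exec_start@2 write@4
I2 add r4: issue@3 deps=(0,None) exec_start@3 write@5
I3 add r3: issue@4 deps=(1,1) exec_start@4 write@5
I4 add r1: issue@5 deps=(1,0) exec_start@5 write@8
I5 mul r1: issue@6 deps=(4,3) exec_start@8 write@9

Answer: 2 4 5 5 8 9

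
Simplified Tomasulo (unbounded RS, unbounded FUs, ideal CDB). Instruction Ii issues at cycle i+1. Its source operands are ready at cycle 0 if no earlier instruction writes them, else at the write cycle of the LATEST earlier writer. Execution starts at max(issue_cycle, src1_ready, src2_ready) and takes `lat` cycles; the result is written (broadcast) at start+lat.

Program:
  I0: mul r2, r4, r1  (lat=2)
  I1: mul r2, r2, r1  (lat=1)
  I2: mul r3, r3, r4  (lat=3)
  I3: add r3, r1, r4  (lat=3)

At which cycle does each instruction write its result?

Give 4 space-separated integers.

I0 mul r2: issue@1 deps=(None,None) exec_start@1 write@3
I1 mul r2: issue@2 deps=(0,None) exec_start@3 write@4
I2 mul r3: issue@3 deps=(None,None) exec_start@3 write@6
I3 add r3: issue@4 deps=(None,None) exec_start@4 write@7

Answer: 3 4 6 7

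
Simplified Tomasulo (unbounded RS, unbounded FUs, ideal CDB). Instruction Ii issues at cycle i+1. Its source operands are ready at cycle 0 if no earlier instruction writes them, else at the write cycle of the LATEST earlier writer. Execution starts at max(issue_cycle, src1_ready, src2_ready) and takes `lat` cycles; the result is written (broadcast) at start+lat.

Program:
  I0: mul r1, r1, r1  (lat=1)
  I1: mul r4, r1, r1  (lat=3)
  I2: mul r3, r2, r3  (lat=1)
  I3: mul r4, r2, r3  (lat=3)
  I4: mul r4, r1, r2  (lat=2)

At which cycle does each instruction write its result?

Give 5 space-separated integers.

I0 mul r1: issue@1 deps=(None,None) exec_start@1 write@2
I1 mul r4: issue@2 deps=(0,0) exec_start@2 write@5
I2 mul r3: issue@3 deps=(None,None) exec_start@3 write@4
I3 mul r4: issue@4 deps=(None,2) exec_start@4 write@7
I4 mul r4: issue@5 deps=(0,None) exec_start@5 write@7

Answer: 2 5 4 7 7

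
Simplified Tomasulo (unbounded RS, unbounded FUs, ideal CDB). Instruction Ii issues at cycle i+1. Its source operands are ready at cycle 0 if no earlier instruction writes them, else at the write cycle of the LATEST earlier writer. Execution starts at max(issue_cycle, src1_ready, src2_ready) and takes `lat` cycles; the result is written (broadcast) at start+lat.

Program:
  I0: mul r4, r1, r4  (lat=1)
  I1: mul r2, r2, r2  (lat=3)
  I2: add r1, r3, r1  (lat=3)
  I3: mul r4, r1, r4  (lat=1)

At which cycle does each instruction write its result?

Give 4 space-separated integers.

I0 mul r4: issue@1 deps=(None,None) exec_start@1 write@2
I1 mul r2: issue@2 deps=(None,None) exec_start@2 write@5
I2 add r1: issue@3 deps=(None,None) exec_start@3 write@6
I3 mul r4: issue@4 deps=(2,0) exec_start@6 write@7

Answer: 2 5 6 7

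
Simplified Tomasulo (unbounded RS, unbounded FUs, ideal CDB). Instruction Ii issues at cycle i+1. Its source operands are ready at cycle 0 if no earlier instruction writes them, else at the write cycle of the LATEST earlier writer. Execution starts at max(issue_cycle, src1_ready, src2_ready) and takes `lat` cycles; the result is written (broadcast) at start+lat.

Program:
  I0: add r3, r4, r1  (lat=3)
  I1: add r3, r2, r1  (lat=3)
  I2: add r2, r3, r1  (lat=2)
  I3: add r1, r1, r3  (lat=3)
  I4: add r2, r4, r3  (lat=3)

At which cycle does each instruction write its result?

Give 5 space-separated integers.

I0 add r3: issue@1 deps=(None,None) exec_start@1 write@4
I1 add r3: issue@2 deps=(None,None) exec_start@2 write@5
I2 add r2: issue@3 deps=(1,None) exec_start@5 write@7
I3 add r1: issue@4 deps=(None,1) exec_start@5 write@8
I4 add r2: issue@5 deps=(None,1) exec_start@5 write@8

Answer: 4 5 7 8 8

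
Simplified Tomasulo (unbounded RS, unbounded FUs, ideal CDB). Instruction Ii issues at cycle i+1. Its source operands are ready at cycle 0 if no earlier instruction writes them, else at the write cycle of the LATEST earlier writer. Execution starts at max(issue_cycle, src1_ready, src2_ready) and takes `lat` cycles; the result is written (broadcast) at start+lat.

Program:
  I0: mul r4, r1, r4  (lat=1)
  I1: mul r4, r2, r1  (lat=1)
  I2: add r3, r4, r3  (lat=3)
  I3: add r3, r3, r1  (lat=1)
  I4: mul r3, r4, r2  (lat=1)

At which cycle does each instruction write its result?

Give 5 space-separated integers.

I0 mul r4: issue@1 deps=(None,None) exec_start@1 write@2
I1 mul r4: issue@2 deps=(None,None) exec_start@2 write@3
I2 add r3: issue@3 deps=(1,None) exec_start@3 write@6
I3 add r3: issue@4 deps=(2,None) exec_start@6 write@7
I4 mul r3: issue@5 deps=(1,None) exec_start@5 write@6

Answer: 2 3 6 7 6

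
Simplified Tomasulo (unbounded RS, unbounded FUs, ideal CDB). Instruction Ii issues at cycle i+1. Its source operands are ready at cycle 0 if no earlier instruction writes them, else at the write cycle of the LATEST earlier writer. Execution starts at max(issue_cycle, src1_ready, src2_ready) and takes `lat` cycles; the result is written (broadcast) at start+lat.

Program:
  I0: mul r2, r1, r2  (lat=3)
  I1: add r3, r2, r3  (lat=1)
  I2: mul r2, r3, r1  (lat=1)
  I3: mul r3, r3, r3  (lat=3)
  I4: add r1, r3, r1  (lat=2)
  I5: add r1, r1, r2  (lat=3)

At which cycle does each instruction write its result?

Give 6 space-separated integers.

Answer: 4 5 6 8 10 13

Derivation:
I0 mul r2: issue@1 deps=(None,None) exec_start@1 write@4
I1 add r3: issue@2 deps=(0,None) exec_start@4 write@5
I2 mul r2: issue@3 deps=(1,None) exec_start@5 write@6
I3 mul r3: issue@4 deps=(1,1) exec_start@5 write@8
I4 add r1: issue@5 deps=(3,None) exec_start@8 write@10
I5 add r1: issue@6 deps=(4,2) exec_start@10 write@13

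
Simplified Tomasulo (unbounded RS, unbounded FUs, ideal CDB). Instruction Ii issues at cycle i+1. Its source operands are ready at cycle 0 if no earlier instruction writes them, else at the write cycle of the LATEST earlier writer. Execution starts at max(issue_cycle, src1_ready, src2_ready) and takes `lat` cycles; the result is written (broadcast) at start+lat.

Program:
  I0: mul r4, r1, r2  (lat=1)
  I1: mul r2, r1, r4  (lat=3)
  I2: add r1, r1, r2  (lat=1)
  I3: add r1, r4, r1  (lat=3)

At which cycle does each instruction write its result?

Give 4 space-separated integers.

Answer: 2 5 6 9

Derivation:
I0 mul r4: issue@1 deps=(None,None) exec_start@1 write@2
I1 mul r2: issue@2 deps=(None,0) exec_start@2 write@5
I2 add r1: issue@3 deps=(None,1) exec_start@5 write@6
I3 add r1: issue@4 deps=(0,2) exec_start@6 write@9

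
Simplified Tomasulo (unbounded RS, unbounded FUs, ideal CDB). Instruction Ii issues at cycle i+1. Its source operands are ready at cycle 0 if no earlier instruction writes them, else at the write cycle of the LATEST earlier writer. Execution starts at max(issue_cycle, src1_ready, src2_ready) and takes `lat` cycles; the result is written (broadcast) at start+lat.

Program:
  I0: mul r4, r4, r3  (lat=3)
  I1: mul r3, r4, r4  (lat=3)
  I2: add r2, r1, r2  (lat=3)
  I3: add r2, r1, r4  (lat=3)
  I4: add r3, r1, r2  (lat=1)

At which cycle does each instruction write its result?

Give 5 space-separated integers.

Answer: 4 7 6 7 8

Derivation:
I0 mul r4: issue@1 deps=(None,None) exec_start@1 write@4
I1 mul r3: issue@2 deps=(0,0) exec_start@4 write@7
I2 add r2: issue@3 deps=(None,None) exec_start@3 write@6
I3 add r2: issue@4 deps=(None,0) exec_start@4 write@7
I4 add r3: issue@5 deps=(None,3) exec_start@7 write@8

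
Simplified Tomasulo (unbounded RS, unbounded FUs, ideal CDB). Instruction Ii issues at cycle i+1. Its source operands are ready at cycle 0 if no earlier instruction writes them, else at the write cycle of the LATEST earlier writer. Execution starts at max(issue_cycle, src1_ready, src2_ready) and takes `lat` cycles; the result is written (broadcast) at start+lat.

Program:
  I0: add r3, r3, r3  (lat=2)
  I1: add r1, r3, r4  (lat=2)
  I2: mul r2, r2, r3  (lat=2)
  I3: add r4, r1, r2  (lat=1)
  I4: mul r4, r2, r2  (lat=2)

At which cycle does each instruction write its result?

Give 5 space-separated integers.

Answer: 3 5 5 6 7

Derivation:
I0 add r3: issue@1 deps=(None,None) exec_start@1 write@3
I1 add r1: issue@2 deps=(0,None) exec_start@3 write@5
I2 mul r2: issue@3 deps=(None,0) exec_start@3 write@5
I3 add r4: issue@4 deps=(1,2) exec_start@5 write@6
I4 mul r4: issue@5 deps=(2,2) exec_start@5 write@7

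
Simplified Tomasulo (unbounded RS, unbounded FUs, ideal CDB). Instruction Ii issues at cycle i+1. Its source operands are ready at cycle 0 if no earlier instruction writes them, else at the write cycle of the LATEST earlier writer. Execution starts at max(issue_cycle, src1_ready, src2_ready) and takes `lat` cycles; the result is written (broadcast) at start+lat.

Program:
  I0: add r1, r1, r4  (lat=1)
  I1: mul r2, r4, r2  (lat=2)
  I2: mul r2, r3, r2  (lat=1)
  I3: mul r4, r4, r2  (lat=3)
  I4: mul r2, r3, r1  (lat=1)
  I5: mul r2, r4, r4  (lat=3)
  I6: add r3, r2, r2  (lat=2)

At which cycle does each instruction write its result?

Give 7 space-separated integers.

I0 add r1: issue@1 deps=(None,None) exec_start@1 write@2
I1 mul r2: issue@2 deps=(None,None) exec_start@2 write@4
I2 mul r2: issue@3 deps=(None,1) exec_start@4 write@5
I3 mul r4: issue@4 deps=(None,2) exec_start@5 write@8
I4 mul r2: issue@5 deps=(None,0) exec_start@5 write@6
I5 mul r2: issue@6 deps=(3,3) exec_start@8 write@11
I6 add r3: issue@7 deps=(5,5) exec_start@11 write@13

Answer: 2 4 5 8 6 11 13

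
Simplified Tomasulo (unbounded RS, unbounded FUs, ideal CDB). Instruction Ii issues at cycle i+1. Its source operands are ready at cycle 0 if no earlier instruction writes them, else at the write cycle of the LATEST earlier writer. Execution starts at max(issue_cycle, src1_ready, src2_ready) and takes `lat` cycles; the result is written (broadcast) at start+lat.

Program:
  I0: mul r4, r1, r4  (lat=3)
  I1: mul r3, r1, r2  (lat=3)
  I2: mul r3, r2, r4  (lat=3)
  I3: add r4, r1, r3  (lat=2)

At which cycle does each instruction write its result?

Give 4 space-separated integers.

Answer: 4 5 7 9

Derivation:
I0 mul r4: issue@1 deps=(None,None) exec_start@1 write@4
I1 mul r3: issue@2 deps=(None,None) exec_start@2 write@5
I2 mul r3: issue@3 deps=(None,0) exec_start@4 write@7
I3 add r4: issue@4 deps=(None,2) exec_start@7 write@9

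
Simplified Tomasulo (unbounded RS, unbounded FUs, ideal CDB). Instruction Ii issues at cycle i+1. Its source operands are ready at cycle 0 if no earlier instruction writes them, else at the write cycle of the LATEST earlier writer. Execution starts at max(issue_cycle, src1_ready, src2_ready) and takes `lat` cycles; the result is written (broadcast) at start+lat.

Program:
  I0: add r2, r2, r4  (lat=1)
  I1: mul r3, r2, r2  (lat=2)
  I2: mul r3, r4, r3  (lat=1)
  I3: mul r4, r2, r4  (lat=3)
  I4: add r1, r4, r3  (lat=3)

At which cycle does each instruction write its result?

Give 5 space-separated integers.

Answer: 2 4 5 7 10

Derivation:
I0 add r2: issue@1 deps=(None,None) exec_start@1 write@2
I1 mul r3: issue@2 deps=(0,0) exec_start@2 write@4
I2 mul r3: issue@3 deps=(None,1) exec_start@4 write@5
I3 mul r4: issue@4 deps=(0,None) exec_start@4 write@7
I4 add r1: issue@5 deps=(3,2) exec_start@7 write@10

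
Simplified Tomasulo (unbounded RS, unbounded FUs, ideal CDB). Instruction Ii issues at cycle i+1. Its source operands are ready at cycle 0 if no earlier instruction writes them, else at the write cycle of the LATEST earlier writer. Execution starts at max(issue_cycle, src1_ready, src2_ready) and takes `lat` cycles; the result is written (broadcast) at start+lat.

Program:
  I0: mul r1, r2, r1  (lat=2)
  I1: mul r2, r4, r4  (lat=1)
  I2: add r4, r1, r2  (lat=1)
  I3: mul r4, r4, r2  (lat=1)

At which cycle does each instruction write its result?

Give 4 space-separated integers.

Answer: 3 3 4 5

Derivation:
I0 mul r1: issue@1 deps=(None,None) exec_start@1 write@3
I1 mul r2: issue@2 deps=(None,None) exec_start@2 write@3
I2 add r4: issue@3 deps=(0,1) exec_start@3 write@4
I3 mul r4: issue@4 deps=(2,1) exec_start@4 write@5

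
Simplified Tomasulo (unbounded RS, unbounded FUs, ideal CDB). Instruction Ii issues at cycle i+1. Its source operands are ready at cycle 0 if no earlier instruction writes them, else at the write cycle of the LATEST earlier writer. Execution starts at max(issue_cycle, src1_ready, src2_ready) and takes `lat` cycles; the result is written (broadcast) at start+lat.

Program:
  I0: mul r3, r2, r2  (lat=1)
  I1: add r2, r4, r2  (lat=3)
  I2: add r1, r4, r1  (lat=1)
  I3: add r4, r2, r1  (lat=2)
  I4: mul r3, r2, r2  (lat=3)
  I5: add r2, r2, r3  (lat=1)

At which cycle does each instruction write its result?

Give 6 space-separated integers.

I0 mul r3: issue@1 deps=(None,None) exec_start@1 write@2
I1 add r2: issue@2 deps=(None,None) exec_start@2 write@5
I2 add r1: issue@3 deps=(None,None) exec_start@3 write@4
I3 add r4: issue@4 deps=(1,2) exec_start@5 write@7
I4 mul r3: issue@5 deps=(1,1) exec_start@5 write@8
I5 add r2: issue@6 deps=(1,4) exec_start@8 write@9

Answer: 2 5 4 7 8 9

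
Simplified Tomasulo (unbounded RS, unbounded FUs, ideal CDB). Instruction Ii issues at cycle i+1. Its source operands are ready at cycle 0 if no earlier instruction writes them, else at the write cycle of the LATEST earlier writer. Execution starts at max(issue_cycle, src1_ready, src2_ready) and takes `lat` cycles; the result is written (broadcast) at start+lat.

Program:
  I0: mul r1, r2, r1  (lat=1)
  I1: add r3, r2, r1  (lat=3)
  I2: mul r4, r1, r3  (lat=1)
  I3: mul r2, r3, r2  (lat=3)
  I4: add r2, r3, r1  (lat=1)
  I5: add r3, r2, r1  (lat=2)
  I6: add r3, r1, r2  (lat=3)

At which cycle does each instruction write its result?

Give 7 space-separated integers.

Answer: 2 5 6 8 6 8 10

Derivation:
I0 mul r1: issue@1 deps=(None,None) exec_start@1 write@2
I1 add r3: issue@2 deps=(None,0) exec_start@2 write@5
I2 mul r4: issue@3 deps=(0,1) exec_start@5 write@6
I3 mul r2: issue@4 deps=(1,None) exec_start@5 write@8
I4 add r2: issue@5 deps=(1,0) exec_start@5 write@6
I5 add r3: issue@6 deps=(4,0) exec_start@6 write@8
I6 add r3: issue@7 deps=(0,4) exec_start@7 write@10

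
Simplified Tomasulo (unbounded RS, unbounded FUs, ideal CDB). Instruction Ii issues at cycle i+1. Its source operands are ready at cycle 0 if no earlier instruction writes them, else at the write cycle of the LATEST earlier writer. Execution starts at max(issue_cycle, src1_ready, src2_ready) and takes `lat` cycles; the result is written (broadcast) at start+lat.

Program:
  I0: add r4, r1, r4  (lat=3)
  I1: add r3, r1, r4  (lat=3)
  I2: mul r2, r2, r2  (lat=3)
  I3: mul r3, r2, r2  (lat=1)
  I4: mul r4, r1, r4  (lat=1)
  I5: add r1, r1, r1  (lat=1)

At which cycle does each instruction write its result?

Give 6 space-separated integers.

Answer: 4 7 6 7 6 7

Derivation:
I0 add r4: issue@1 deps=(None,None) exec_start@1 write@4
I1 add r3: issue@2 deps=(None,0) exec_start@4 write@7
I2 mul r2: issue@3 deps=(None,None) exec_start@3 write@6
I3 mul r3: issue@4 deps=(2,2) exec_start@6 write@7
I4 mul r4: issue@5 deps=(None,0) exec_start@5 write@6
I5 add r1: issue@6 deps=(None,None) exec_start@6 write@7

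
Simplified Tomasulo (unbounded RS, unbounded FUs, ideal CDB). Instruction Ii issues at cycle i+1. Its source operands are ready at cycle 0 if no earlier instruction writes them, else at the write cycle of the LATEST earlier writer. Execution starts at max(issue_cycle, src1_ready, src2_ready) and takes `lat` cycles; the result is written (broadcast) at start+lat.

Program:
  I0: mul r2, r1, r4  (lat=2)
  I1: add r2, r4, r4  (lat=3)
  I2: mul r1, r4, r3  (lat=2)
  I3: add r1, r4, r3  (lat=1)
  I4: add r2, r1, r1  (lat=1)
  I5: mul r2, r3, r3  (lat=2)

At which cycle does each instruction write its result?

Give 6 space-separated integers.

I0 mul r2: issue@1 deps=(None,None) exec_start@1 write@3
I1 add r2: issue@2 deps=(None,None) exec_start@2 write@5
I2 mul r1: issue@3 deps=(None,None) exec_start@3 write@5
I3 add r1: issue@4 deps=(None,None) exec_start@4 write@5
I4 add r2: issue@5 deps=(3,3) exec_start@5 write@6
I5 mul r2: issue@6 deps=(None,None) exec_start@6 write@8

Answer: 3 5 5 5 6 8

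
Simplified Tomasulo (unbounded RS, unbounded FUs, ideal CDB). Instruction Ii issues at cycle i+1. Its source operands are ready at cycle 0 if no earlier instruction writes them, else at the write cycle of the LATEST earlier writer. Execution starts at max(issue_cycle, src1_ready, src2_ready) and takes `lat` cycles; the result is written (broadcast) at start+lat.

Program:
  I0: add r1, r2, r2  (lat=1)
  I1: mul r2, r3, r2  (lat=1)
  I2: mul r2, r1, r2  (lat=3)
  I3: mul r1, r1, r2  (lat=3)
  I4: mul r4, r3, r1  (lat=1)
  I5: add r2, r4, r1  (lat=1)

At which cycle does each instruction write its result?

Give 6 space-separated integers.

I0 add r1: issue@1 deps=(None,None) exec_start@1 write@2
I1 mul r2: issue@2 deps=(None,None) exec_start@2 write@3
I2 mul r2: issue@3 deps=(0,1) exec_start@3 write@6
I3 mul r1: issue@4 deps=(0,2) exec_start@6 write@9
I4 mul r4: issue@5 deps=(None,3) exec_start@9 write@10
I5 add r2: issue@6 deps=(4,3) exec_start@10 write@11

Answer: 2 3 6 9 10 11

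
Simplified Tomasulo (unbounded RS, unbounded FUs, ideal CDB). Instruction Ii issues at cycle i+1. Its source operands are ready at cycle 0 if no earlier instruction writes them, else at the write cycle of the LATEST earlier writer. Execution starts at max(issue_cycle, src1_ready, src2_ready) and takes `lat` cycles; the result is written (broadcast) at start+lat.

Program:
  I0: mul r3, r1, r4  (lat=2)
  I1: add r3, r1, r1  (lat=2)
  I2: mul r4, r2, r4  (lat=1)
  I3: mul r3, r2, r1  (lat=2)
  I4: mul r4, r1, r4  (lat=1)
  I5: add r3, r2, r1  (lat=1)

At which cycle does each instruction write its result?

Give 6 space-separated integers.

I0 mul r3: issue@1 deps=(None,None) exec_start@1 write@3
I1 add r3: issue@2 deps=(None,None) exec_start@2 write@4
I2 mul r4: issue@3 deps=(None,None) exec_start@3 write@4
I3 mul r3: issue@4 deps=(None,None) exec_start@4 write@6
I4 mul r4: issue@5 deps=(None,2) exec_start@5 write@6
I5 add r3: issue@6 deps=(None,None) exec_start@6 write@7

Answer: 3 4 4 6 6 7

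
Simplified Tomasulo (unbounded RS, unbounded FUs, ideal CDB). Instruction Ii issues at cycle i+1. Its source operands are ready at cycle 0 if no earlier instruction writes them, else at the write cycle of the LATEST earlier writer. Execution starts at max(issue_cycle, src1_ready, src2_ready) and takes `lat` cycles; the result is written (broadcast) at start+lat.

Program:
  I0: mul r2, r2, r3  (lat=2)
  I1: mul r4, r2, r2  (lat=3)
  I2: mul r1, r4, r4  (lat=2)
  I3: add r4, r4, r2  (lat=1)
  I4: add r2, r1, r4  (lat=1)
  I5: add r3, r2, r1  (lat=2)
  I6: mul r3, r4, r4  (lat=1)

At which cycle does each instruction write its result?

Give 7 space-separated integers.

Answer: 3 6 8 7 9 11 8

Derivation:
I0 mul r2: issue@1 deps=(None,None) exec_start@1 write@3
I1 mul r4: issue@2 deps=(0,0) exec_start@3 write@6
I2 mul r1: issue@3 deps=(1,1) exec_start@6 write@8
I3 add r4: issue@4 deps=(1,0) exec_start@6 write@7
I4 add r2: issue@5 deps=(2,3) exec_start@8 write@9
I5 add r3: issue@6 deps=(4,2) exec_start@9 write@11
I6 mul r3: issue@7 deps=(3,3) exec_start@7 write@8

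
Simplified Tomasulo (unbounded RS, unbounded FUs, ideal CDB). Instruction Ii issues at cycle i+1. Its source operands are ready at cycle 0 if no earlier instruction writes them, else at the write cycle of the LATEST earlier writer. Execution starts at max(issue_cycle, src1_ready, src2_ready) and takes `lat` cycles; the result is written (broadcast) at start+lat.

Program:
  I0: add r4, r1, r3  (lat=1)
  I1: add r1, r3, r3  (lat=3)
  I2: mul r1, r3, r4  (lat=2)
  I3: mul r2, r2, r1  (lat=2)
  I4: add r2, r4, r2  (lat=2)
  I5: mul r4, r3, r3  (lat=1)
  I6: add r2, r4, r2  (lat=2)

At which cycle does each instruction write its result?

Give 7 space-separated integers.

Answer: 2 5 5 7 9 7 11

Derivation:
I0 add r4: issue@1 deps=(None,None) exec_start@1 write@2
I1 add r1: issue@2 deps=(None,None) exec_start@2 write@5
I2 mul r1: issue@3 deps=(None,0) exec_start@3 write@5
I3 mul r2: issue@4 deps=(None,2) exec_start@5 write@7
I4 add r2: issue@5 deps=(0,3) exec_start@7 write@9
I5 mul r4: issue@6 deps=(None,None) exec_start@6 write@7
I6 add r2: issue@7 deps=(5,4) exec_start@9 write@11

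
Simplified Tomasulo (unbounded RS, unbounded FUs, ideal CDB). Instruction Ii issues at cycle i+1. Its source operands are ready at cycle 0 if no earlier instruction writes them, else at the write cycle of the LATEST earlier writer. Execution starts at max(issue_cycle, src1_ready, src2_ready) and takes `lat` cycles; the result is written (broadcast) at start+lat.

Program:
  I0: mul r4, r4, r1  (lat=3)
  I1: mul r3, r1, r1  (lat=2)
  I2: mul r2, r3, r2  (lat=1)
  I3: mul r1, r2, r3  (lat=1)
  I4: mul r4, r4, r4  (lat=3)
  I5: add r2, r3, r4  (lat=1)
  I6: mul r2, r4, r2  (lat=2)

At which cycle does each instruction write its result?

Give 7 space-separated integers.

Answer: 4 4 5 6 8 9 11

Derivation:
I0 mul r4: issue@1 deps=(None,None) exec_start@1 write@4
I1 mul r3: issue@2 deps=(None,None) exec_start@2 write@4
I2 mul r2: issue@3 deps=(1,None) exec_start@4 write@5
I3 mul r1: issue@4 deps=(2,1) exec_start@5 write@6
I4 mul r4: issue@5 deps=(0,0) exec_start@5 write@8
I5 add r2: issue@6 deps=(1,4) exec_start@8 write@9
I6 mul r2: issue@7 deps=(4,5) exec_start@9 write@11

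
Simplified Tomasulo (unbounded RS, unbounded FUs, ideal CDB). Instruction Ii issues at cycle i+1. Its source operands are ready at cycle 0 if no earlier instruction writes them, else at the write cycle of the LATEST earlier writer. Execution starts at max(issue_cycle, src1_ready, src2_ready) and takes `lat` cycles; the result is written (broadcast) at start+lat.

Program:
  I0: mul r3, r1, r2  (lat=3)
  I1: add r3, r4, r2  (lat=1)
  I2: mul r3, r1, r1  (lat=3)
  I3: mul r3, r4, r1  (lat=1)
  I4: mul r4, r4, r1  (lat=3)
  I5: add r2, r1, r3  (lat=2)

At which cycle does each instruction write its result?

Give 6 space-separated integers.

I0 mul r3: issue@1 deps=(None,None) exec_start@1 write@4
I1 add r3: issue@2 deps=(None,None) exec_start@2 write@3
I2 mul r3: issue@3 deps=(None,None) exec_start@3 write@6
I3 mul r3: issue@4 deps=(None,None) exec_start@4 write@5
I4 mul r4: issue@5 deps=(None,None) exec_start@5 write@8
I5 add r2: issue@6 deps=(None,3) exec_start@6 write@8

Answer: 4 3 6 5 8 8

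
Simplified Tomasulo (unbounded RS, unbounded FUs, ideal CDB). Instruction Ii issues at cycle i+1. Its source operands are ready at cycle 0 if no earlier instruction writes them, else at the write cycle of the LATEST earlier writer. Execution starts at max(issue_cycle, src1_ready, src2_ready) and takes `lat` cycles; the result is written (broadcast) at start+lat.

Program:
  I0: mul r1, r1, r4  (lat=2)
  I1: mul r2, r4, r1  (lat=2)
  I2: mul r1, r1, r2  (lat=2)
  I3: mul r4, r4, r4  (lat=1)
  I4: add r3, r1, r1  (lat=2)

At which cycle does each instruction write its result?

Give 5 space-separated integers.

I0 mul r1: issue@1 deps=(None,None) exec_start@1 write@3
I1 mul r2: issue@2 deps=(None,0) exec_start@3 write@5
I2 mul r1: issue@3 deps=(0,1) exec_start@5 write@7
I3 mul r4: issue@4 deps=(None,None) exec_start@4 write@5
I4 add r3: issue@5 deps=(2,2) exec_start@7 write@9

Answer: 3 5 7 5 9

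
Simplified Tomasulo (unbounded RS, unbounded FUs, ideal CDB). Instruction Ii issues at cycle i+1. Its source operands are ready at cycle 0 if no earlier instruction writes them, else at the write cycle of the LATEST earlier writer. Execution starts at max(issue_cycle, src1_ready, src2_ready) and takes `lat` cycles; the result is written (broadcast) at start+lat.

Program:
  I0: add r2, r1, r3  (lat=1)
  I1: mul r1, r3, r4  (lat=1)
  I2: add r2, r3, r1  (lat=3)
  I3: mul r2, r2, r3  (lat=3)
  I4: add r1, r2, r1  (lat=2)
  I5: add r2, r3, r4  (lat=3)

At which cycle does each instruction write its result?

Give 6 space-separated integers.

Answer: 2 3 6 9 11 9

Derivation:
I0 add r2: issue@1 deps=(None,None) exec_start@1 write@2
I1 mul r1: issue@2 deps=(None,None) exec_start@2 write@3
I2 add r2: issue@3 deps=(None,1) exec_start@3 write@6
I3 mul r2: issue@4 deps=(2,None) exec_start@6 write@9
I4 add r1: issue@5 deps=(3,1) exec_start@9 write@11
I5 add r2: issue@6 deps=(None,None) exec_start@6 write@9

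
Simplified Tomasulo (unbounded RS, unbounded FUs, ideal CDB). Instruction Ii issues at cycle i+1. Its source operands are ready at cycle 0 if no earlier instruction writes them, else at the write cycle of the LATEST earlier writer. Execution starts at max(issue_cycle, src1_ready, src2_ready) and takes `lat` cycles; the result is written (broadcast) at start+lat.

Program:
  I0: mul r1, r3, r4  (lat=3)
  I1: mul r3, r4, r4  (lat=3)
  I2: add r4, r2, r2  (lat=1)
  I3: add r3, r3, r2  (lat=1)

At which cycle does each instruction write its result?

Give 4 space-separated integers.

I0 mul r1: issue@1 deps=(None,None) exec_start@1 write@4
I1 mul r3: issue@2 deps=(None,None) exec_start@2 write@5
I2 add r4: issue@3 deps=(None,None) exec_start@3 write@4
I3 add r3: issue@4 deps=(1,None) exec_start@5 write@6

Answer: 4 5 4 6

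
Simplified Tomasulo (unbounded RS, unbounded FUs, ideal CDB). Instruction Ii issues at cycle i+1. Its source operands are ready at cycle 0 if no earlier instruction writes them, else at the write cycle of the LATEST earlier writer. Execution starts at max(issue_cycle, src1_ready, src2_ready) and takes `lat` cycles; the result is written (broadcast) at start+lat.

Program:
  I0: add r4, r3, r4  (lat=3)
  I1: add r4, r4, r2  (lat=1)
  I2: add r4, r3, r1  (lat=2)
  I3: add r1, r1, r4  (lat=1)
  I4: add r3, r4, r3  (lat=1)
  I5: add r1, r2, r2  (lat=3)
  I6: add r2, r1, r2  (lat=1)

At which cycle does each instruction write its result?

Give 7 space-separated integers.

Answer: 4 5 5 6 6 9 10

Derivation:
I0 add r4: issue@1 deps=(None,None) exec_start@1 write@4
I1 add r4: issue@2 deps=(0,None) exec_start@4 write@5
I2 add r4: issue@3 deps=(None,None) exec_start@3 write@5
I3 add r1: issue@4 deps=(None,2) exec_start@5 write@6
I4 add r3: issue@5 deps=(2,None) exec_start@5 write@6
I5 add r1: issue@6 deps=(None,None) exec_start@6 write@9
I6 add r2: issue@7 deps=(5,None) exec_start@9 write@10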